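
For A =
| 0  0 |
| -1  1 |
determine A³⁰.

A² = A (a projection; rank 1, trace 1), so A³⁰ = A.

[[0, 0], [-1, 1]]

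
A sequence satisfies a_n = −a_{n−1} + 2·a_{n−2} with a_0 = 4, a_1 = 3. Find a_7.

−39

With companion matrix T = [[−1, 2], [1, 0]], [a_n, a_{n−1}]ᵀ = T·[a_{n−1}, a_{n−2}]ᵀ, so [a_7, a_6]ᵀ = T⁶·[a_1, a_0]ᵀ.
T⁶ = [[43, −42], [−21, 22]], giving [a_7, a_6]ᵀ = [[−39], [25]].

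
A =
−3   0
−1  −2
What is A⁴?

tr A = −5 and det A = 6, so the characteristic polynomial is λ² − (−5)λ + (6) with roots −2 and −3.
Eigenvectors give P = [[0, 1], [−1, 1]] with P⁻¹ = [[1, −1], [1, 0]], and A = P·diag(−2, −3)·P⁻¹.
Then A⁴ = P·diag(16, 81)·P⁻¹ = [[0, 81], [−16, 81]] · [[1, −1], [1, 0]] = [[81, 0], [65, 16]].

[[81, 0], [65, 16]]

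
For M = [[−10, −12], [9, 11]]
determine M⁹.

tr M = 1 and det M = −2, so the characteristic polynomial is λ² − (1)λ + (−2) with roots −1 and 2.
Eigenvectors give P = [[4, 1], [−3, −1]] with P⁻¹ = [[1, 1], [−3, −4]], and M = P·diag(−1, 2)·P⁻¹.
Then M⁹ = P·diag(−1, 512)·P⁻¹ = [[−4, 512], [3, −512]] · [[1, 1], [−3, −4]] = [[−1540, −2052], [1539, 2051]].

[[−1540, −2052], [1539, 2051]]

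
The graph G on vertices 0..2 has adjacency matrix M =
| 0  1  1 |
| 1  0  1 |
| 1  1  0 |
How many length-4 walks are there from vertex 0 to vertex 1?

5

The number of length-4 walks from vertex 0 to vertex 1 is entry (0,1) of M^4, where M is the adjacency matrix.
M^2 = [[2, 1, 1], [1, 2, 1], [1, 1, 2]]
M^3 = [[2, 3, 3], [3, 2, 3], [3, 3, 2]]
M^4 = [[6, 5, 5], [5, 6, 5], [5, 5, 6]]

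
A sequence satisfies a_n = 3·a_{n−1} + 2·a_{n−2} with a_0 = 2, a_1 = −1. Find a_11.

With companion matrix C = [[3, 2], [1, 0]], [a_n, a_{n−1}]ᵀ = C·[a_{n−1}, a_{n−2}]ᵀ, so [a_11, a_10]ᵀ = C^10·[a_1, a_0]ᵀ.
C^10 = [[283667, 159294], [79647, 44726]], giving [a_11, a_10]ᵀ = [[34921], [9805]].

34921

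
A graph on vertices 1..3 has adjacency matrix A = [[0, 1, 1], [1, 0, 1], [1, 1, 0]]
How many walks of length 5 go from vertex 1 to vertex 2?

11

The number of length-5 walks from vertex 1 to vertex 2 is entry (1,2) of A^5, where A is the adjacency matrix.
A^2 = [[2, 1, 1], [1, 2, 1], [1, 1, 2]]
A^3 = [[2, 3, 3], [3, 2, 3], [3, 3, 2]]
A^4 = [[6, 5, 5], [5, 6, 5], [5, 5, 6]]
A^5 = [[10, 11, 11], [11, 10, 11], [11, 11, 10]]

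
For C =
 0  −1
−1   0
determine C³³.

C² = I (check: tr C = 0 and det C = −1), so C³³ = C since 33 is odd.

[[0, −1], [−1, 0]]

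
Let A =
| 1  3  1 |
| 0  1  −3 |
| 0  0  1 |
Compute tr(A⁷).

A = I + N where N = [[0, 3, 1], [0, 0, −3], [0, 0, 0]] is strictly upper-triangular, so N³ = 0.
(I + N)⁷ = I + 7·N + 21·N² = [[1, 21, −182], [0, 1, −21], [0, 0, 1]].

3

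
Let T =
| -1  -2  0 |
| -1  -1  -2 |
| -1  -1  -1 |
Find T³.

T² = [[3, 4, 4], [4, 5, 4], [3, 4, 3]]
T³ = [[-11, -14, -12], [-13, -17, -14], [-10, -13, -11]]

[[-11, -14, -12], [-13, -17, -14], [-10, -13, -11]]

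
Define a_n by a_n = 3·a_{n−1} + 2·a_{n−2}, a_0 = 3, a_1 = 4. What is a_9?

127126

With companion matrix C = [[3, 2], [1, 0]], [a_n, a_{n−1}]ᵀ = C·[a_{n−1}, a_{n−2}]ᵀ, so [a_9, a_8]ᵀ = C^8·[a_1, a_0]ᵀ.
C^8 = [[22363, 12558], [6279, 3526]], giving [a_9, a_8]ᵀ = [[127126], [35694]].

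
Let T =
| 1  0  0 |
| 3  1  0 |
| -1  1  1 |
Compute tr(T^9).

T = I + N where N = [[0, 0, 0], [3, 0, 0], [-1, 1, 0]] is strictly lower-triangular, so N^3 = 0.
(I + N)^9 = I + 9·N + 36·N^2 = [[1, 0, 0], [27, 1, 0], [99, 9, 1]].

3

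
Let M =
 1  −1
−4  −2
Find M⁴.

[[29, 13], [52, 68]]

M² = [[5, 1], [4, 8]]
M³ = [[1, −7], [−28, −20]]
M⁴ = [[29, 13], [52, 68]]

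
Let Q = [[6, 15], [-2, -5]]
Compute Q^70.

[[6, 15], [-2, -5]]

Q² = Q (a projection; rank 1, trace 1), so Q^70 = Q.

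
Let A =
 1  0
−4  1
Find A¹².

A = I + N where N = [[0, 0], [−4, 0]] is strictly lower-triangular, so N² = 0.
(I + N)¹² = I + 12·N = [[1, 0], [−48, 1]].

[[1, 0], [−48, 1]]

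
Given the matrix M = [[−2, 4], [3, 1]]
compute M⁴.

M² = [[16, −4], [−3, 13]]
M³ = [[−44, 60], [45, 1]]
M⁴ = [[268, −116], [−87, 181]]

[[268, −116], [−87, 181]]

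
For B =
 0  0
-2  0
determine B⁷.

[[0, 0], [0, 0]]

B is strictly triangular, hence nilpotent: B² = 0, so B⁷ = 0.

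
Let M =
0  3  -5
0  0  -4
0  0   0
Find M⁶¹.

M is strictly triangular, hence nilpotent: M³ = 0, so M⁶¹ = 0.

[[0, 0, 0], [0, 0, 0], [0, 0, 0]]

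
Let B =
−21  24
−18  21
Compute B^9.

tr B = 0 and det B = −9, so the characteristic polynomial is λ² − (0)λ + (−9) with roots −3 and 3.
Eigenvectors give P = [[4, 1], [3, 1]] with P⁻¹ = [[1, −1], [−3, 4]], and B = P·diag(−3, 3)·P⁻¹.
Then B^9 = P·diag(−19683, 19683)·P⁻¹ = [[−78732, 19683], [−59049, 19683]] · [[1, −1], [−3, 4]] = [[−137781, 157464], [−118098, 137781]].

[[−137781, 157464], [−118098, 137781]]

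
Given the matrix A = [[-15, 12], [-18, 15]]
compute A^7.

tr A = 0 and det A = -9, so the characteristic polynomial is λ² − (0)λ + (-9) with roots 3 and -3.
Eigenvectors give P = [[-2, 1], [-3, 1]] with P⁻¹ = [[1, -1], [3, -2]], and A = P·diag(3, -3)·P⁻¹.
Then A^7 = P·diag(2187, -2187)·P⁻¹ = [[-4374, -2187], [-6561, -2187]] · [[1, -1], [3, -2]] = [[-10935, 8748], [-13122, 10935]].

[[-10935, 8748], [-13122, 10935]]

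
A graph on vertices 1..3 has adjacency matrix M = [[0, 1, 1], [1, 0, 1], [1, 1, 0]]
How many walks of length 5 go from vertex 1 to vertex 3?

11

The number of length-5 walks from vertex 1 to vertex 3 is entry (1,3) of M⁵, where M is the adjacency matrix.
M² = [[2, 1, 1], [1, 2, 1], [1, 1, 2]]
M³ = [[2, 3, 3], [3, 2, 3], [3, 3, 2]]
M⁴ = [[6, 5, 5], [5, 6, 5], [5, 5, 6]]
M⁵ = [[10, 11, 11], [11, 10, 11], [11, 11, 10]]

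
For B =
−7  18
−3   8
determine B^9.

tr B = 1 and det B = −2, so the characteristic polynomial is λ² − (1)λ + (−2) with roots 2 and −1.
Eigenvectors give P = [[2, 3], [1, 1]] with P⁻¹ = [[−1, 3], [1, −2]], and B = P·diag(2, −1)·P⁻¹.
Then B^9 = P·diag(512, −1)·P⁻¹ = [[1024, −3], [512, −1]] · [[−1, 3], [1, −2]] = [[−1027, 3078], [−513, 1538]].

[[−1027, 3078], [−513, 1538]]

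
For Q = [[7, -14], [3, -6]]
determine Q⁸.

[[7, -14], [3, -6]]

Q² = Q (a projection; rank 1, trace 1), so Q⁸ = Q.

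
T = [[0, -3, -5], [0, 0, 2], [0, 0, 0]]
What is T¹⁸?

[[0, 0, 0], [0, 0, 0], [0, 0, 0]]

T is strictly triangular, hence nilpotent: T³ = 0, so T¹⁸ = 0.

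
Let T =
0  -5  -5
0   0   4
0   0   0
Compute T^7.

[[0, 0, 0], [0, 0, 0], [0, 0, 0]]

T is strictly triangular, hence nilpotent: T^3 = 0, so T^7 = 0.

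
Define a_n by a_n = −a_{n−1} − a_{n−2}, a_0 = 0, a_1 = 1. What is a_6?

0

With companion matrix B = [[−1, −1], [1, 0]], [a_n, a_{n−1}]ᵀ = B·[a_{n−1}, a_{n−2}]ᵀ, so [a_6, a_5]ᵀ = B⁵·[a_1, a_0]ᵀ.
B⁵ = [[0, 1], [−1, −1]], giving [a_6, a_5]ᵀ = [[0], [−1]].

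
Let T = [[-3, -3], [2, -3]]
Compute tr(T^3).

T^2 = [[3, 18], [-12, 3]]
T^3 = [[27, -63], [42, 27]]

54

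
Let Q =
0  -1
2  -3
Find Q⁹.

[[510, -511], [1022, -1023]]

tr Q = -3 and det Q = 2, so the characteristic polynomial is λ² − (-3)λ + (2) with roots -1 and -2.
Eigenvectors give P = [[-1, 1], [-1, 2]] with P⁻¹ = [[-2, 1], [-1, 1]], and Q = P·diag(-1, -2)·P⁻¹.
Then Q⁹ = P·diag(-1, -512)·P⁻¹ = [[1, -512], [1, -1024]] · [[-2, 1], [-1, 1]] = [[510, -511], [1022, -1023]].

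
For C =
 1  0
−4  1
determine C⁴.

[[1, 0], [−16, 1]]

C = I + N where N = [[0, 0], [−4, 0]] is strictly lower-triangular, so N² = 0.
(I + N)⁴ = I + 4·N = [[1, 0], [−16, 1]].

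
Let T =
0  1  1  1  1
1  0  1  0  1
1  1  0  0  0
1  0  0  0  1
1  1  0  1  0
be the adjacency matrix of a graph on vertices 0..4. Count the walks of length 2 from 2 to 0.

1

The number of length-2 walks from vertex 2 to vertex 0 is entry (2,0) of T², where T is the adjacency matrix.
T² = [[4, 2, 1, 1, 2], [2, 3, 1, 2, 1], [1, 1, 2, 1, 2], [1, 2, 1, 2, 1], [2, 1, 2, 1, 3]]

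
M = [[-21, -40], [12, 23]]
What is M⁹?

tr M = 2 and det M = -3, so the characteristic polynomial is λ² − (2)λ + (-3) with roots 3 and -1.
Eigenvectors give P = [[-5, -2], [3, 1]] with P⁻¹ = [[1, 2], [-3, -5]], and M = P·diag(3, -1)·P⁻¹.
Then M⁹ = P·diag(19683, -1)·P⁻¹ = [[-98415, 2], [59049, -1]] · [[1, 2], [-3, -5]] = [[-98421, -196840], [59052, 118103]].

[[-98421, -196840], [59052, 118103]]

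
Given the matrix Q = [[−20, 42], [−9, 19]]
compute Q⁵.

tr Q = −1 and det Q = −2, so the characteristic polynomial is λ² − (−1)λ + (−2) with roots −2 and 1.
Eigenvectors give P = [[7, −2], [3, −1]] with P⁻¹ = [[1, −2], [3, −7]], and Q = P·diag(−2, 1)·P⁻¹.
Then Q⁵ = P·diag(−32, 1)·P⁻¹ = [[−224, −2], [−96, −1]] · [[1, −2], [3, −7]] = [[−230, 462], [−99, 199]].

[[−230, 462], [−99, 199]]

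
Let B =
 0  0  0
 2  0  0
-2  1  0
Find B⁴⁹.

[[0, 0, 0], [0, 0, 0], [0, 0, 0]]

B is strictly triangular, hence nilpotent: B³ = 0, so B⁴⁹ = 0.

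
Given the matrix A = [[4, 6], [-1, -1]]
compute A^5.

tr A = 3 and det A = 2, so the characteristic polynomial is λ² − (3)λ + (2) with roots 1 and 2.
Eigenvectors give P = [[-2, 3], [1, -1]] with P⁻¹ = [[1, 3], [1, 2]], and A = P·diag(1, 2)·P⁻¹.
Then A^5 = P·diag(1, 32)·P⁻¹ = [[-2, 96], [1, -32]] · [[1, 3], [1, 2]] = [[94, 186], [-31, -61]].

[[94, 186], [-31, -61]]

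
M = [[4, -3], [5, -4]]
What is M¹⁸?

M² = I (check: tr M = 0 and det M = -1), so M¹⁸ = I since 18 is even.

[[1, 0], [0, 1]]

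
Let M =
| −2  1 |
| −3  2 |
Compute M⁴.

M² = I (check: tr M = 0 and det M = −1), so M⁴ = I since 4 is even.

[[1, 0], [0, 1]]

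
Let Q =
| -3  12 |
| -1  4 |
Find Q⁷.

Q² = Q (a projection; rank 1, trace 1), so Q⁷ = Q.

[[-3, 12], [-1, 4]]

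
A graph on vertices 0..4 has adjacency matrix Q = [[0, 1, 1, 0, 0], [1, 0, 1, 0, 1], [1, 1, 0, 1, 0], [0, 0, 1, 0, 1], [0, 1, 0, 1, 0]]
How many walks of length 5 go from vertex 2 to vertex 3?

26

The number of length-5 walks from vertex 2 to vertex 3 is entry (2,3) of Q⁵, where Q is the adjacency matrix.
Q² = [[2, 1, 1, 1, 1], [1, 3, 1, 2, 0], [1, 1, 3, 0, 2], [1, 2, 0, 2, 0], [1, 0, 2, 0, 2]]
Q³ = [[2, 4, 4, 2, 2], [4, 2, 6, 1, 5], [4, 6, 2, 5, 1], [2, 1, 5, 0, 4], [2, 5, 1, 4, 0]]
Q⁴ = [[8, 8, 8, 6, 6], [8, 15, 7, 11, 3], [8, 7, 15, 3, 11], [6, 11, 3, 9, 1], [6, 3, 11, 1, 9]]
Q⁵ = [[16, 22, 22, 14, 14], [22, 18, 34, 10, 26], [22, 34, 18, 26, 10], [14, 10, 26, 4, 20], [14, 26, 10, 20, 4]]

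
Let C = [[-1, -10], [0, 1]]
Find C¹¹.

[[-1, -10], [0, 1]]

C² = I (check: tr C = 0 and det C = -1), so C¹¹ = C since 11 is odd.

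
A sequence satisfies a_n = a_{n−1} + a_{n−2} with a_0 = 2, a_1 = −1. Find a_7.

With companion matrix B = [[1, 1], [1, 0]], [a_n, a_{n−1}]ᵀ = B·[a_{n−1}, a_{n−2}]ᵀ, so [a_7, a_6]ᵀ = B⁶·[a_1, a_0]ᵀ.
B⁶ = [[13, 8], [8, 5]], giving [a_7, a_6]ᵀ = [[3], [2]].

3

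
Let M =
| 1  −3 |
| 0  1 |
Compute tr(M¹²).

2

M = I + N where N = [[0, −3], [0, 0]] is strictly upper-triangular, so N² = 0.
(I + N)¹² = I + 12·N = [[1, −36], [0, 1]].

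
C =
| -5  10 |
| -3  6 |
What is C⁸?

C² = C (a projection; rank 1, trace 1), so C⁸ = C.

[[-5, 10], [-3, 6]]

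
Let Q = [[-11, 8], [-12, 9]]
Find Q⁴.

tr Q = -2 and det Q = -3, so the characteristic polynomial is λ² − (-2)λ + (-3) with roots -3 and 1.
Eigenvectors give P = [[1, -2], [1, -3]] with P⁻¹ = [[3, -2], [1, -1]], and Q = P·diag(-3, 1)·P⁻¹.
Then Q⁴ = P·diag(81, 1)·P⁻¹ = [[81, -2], [81, -3]] · [[3, -2], [1, -1]] = [[241, -160], [240, -159]].

[[241, -160], [240, -159]]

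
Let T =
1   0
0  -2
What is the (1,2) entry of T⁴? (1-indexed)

0

T² = [[1, 0], [0, 4]]
T³ = [[1, 0], [0, -8]]
T⁴ = [[1, 0], [0, 16]]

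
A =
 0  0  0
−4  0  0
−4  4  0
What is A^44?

A is strictly triangular, hence nilpotent: A^3 = 0, so A^44 = 0.

[[0, 0, 0], [0, 0, 0], [0, 0, 0]]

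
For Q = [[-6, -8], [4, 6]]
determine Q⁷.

tr Q = 0 and det Q = -4, so the characteristic polynomial is λ² − (0)λ + (-4) with roots -2 and 2.
Eigenvectors give P = [[2, -1], [-1, 1]] with P⁻¹ = [[1, 1], [1, 2]], and Q = P·diag(-2, 2)·P⁻¹.
Then Q⁷ = P·diag(-128, 128)·P⁻¹ = [[-256, -128], [128, 128]] · [[1, 1], [1, 2]] = [[-384, -512], [256, 384]].

[[-384, -512], [256, 384]]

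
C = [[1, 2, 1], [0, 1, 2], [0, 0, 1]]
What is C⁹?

C = I + N where N = [[0, 2, 1], [0, 0, 2], [0, 0, 0]] is strictly upper-triangular, so N³ = 0.
(I + N)⁹ = I + 9·N + 36·N² = [[1, 18, 153], [0, 1, 18], [0, 0, 1]].

[[1, 18, 153], [0, 1, 18], [0, 0, 1]]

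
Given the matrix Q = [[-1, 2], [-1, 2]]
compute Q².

[[-1, 2], [-1, 2]]

Q² = Q (a projection; rank 1, trace 1), so Q² = Q.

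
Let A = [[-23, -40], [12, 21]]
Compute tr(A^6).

730

tr A = -2 and det A = -3, so the characteristic polynomial is λ² − (-2)λ + (-3) with roots -3 and 1.
Eigenvectors give P = [[-2, -5], [1, 3]] with P⁻¹ = [[-3, -5], [1, 2]], and A = P·diag(-3, 1)·P⁻¹.
Then A^6 = P·diag(729, 1)·P⁻¹ = [[-1458, -5], [729, 3]] · [[-3, -5], [1, 2]] = [[4369, 7280], [-2184, -3639]].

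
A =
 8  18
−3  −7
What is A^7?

tr A = 1 and det A = −2, so the characteristic polynomial is λ² − (1)λ + (−2) with roots −1 and 2.
Eigenvectors give P = [[−2, 3], [1, −1]] with P⁻¹ = [[1, 3], [1, 2]], and A = P·diag(−1, 2)·P⁻¹.
Then A^7 = P·diag(−1, 128)·P⁻¹ = [[2, 384], [−1, −128]] · [[1, 3], [1, 2]] = [[386, 774], [−129, −259]].

[[386, 774], [−129, −259]]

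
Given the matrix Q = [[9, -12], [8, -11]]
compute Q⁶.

tr Q = -2 and det Q = -3, so the characteristic polynomial is λ² − (-2)λ + (-3) with roots 1 and -3.
Eigenvectors give P = [[3, 1], [2, 1]] with P⁻¹ = [[1, -1], [-2, 3]], and Q = P·diag(1, -3)·P⁻¹.
Then Q⁶ = P·diag(1, 729)·P⁻¹ = [[3, 729], [2, 729]] · [[1, -1], [-2, 3]] = [[-1455, 2184], [-1456, 2185]].

[[-1455, 2184], [-1456, 2185]]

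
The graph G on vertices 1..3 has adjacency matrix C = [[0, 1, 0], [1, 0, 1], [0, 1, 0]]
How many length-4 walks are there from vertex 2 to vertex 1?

The number of length-4 walks from vertex 2 to vertex 1 is entry (2,1) of C^4, where C is the adjacency matrix.
C^2 = [[1, 0, 1], [0, 2, 0], [1, 0, 1]]
C^3 = [[0, 2, 0], [2, 0, 2], [0, 2, 0]]
C^4 = [[2, 0, 2], [0, 4, 0], [2, 0, 2]]

0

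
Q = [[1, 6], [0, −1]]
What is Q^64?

Q² = I (check: tr Q = 0 and det Q = −1), so Q^64 = I since 64 is even.

[[1, 0], [0, 1]]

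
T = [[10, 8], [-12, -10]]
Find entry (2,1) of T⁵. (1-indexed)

-192

tr T = 0 and det T = -4, so the characteristic polynomial is λ² − (0)λ + (-4) with roots 2 and -2.
Eigenvectors give P = [[-1, -2], [1, 3]] with P⁻¹ = [[-3, -2], [1, 1]], and T = P·diag(2, -2)·P⁻¹.
Then T⁵ = P·diag(32, -32)·P⁻¹ = [[-32, 64], [32, -96]] · [[-3, -2], [1, 1]] = [[160, 128], [-192, -160]].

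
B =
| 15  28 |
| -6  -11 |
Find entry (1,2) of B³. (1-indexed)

364

tr B = 4 and det B = 3, so the characteristic polynomial is λ² − (4)λ + (3) with roots 3 and 1.
Eigenvectors give P = [[-7, 2], [3, -1]] with P⁻¹ = [[-1, -2], [-3, -7]], and B = P·diag(3, 1)·P⁻¹.
Then B³ = P·diag(27, 1)·P⁻¹ = [[-189, 2], [81, -1]] · [[-1, -2], [-3, -7]] = [[183, 364], [-78, -155]].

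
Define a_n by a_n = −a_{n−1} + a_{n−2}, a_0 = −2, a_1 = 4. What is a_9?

With companion matrix T = [[−1, 1], [1, 0]], [a_n, a_{n−1}]ᵀ = T·[a_{n−1}, a_{n−2}]ᵀ, so [a_9, a_8]ᵀ = T⁸·[a_1, a_0]ᵀ.
T⁸ = [[34, −21], [−21, 13]], giving [a_9, a_8]ᵀ = [[178], [−110]].

178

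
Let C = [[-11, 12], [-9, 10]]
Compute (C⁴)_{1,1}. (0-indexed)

tr C = -1 and det C = -2, so the characteristic polynomial is λ² − (-1)λ + (-2) with roots 1 and -2.
Eigenvectors give P = [[1, 4], [1, 3]] with P⁻¹ = [[-3, 4], [1, -1]], and C = P·diag(1, -2)·P⁻¹.
Then C⁴ = P·diag(1, 16)·P⁻¹ = [[1, 64], [1, 48]] · [[-3, 4], [1, -1]] = [[61, -60], [45, -44]].

-44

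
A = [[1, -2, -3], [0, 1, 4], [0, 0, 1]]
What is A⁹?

A = I + N where N = [[0, -2, -3], [0, 0, 4], [0, 0, 0]] is strictly upper-triangular, so N³ = 0.
(I + N)⁹ = I + 9·N + 36·N² = [[1, -18, -315], [0, 1, 36], [0, 0, 1]].

[[1, -18, -315], [0, 1, 36], [0, 0, 1]]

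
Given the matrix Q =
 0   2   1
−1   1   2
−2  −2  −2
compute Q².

[[−4, 0, 2], [−5, −5, −3], [6, −2, −2]]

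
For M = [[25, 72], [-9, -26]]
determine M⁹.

tr M = -1 and det M = -2, so the characteristic polynomial is λ² − (-1)λ + (-2) with roots 1 and -2.
Eigenvectors give P = [[-3, 8], [1, -3]] with P⁻¹ = [[-3, -8], [-1, -3]], and M = P·diag(1, -2)·P⁻¹.
Then M⁹ = P·diag(1, -512)·P⁻¹ = [[-3, -4096], [1, 1536]] · [[-3, -8], [-1, -3]] = [[4105, 12312], [-1539, -4616]].

[[4105, 12312], [-1539, -4616]]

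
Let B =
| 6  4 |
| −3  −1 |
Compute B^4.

tr B = 5 and det B = 6, so the characteristic polynomial is λ² − (5)λ + (6) with roots 3 and 2.
Eigenvectors give P = [[4, 1], [−3, −1]] with P⁻¹ = [[1, 1], [−3, −4]], and B = P·diag(3, 2)·P⁻¹.
Then B^4 = P·diag(81, 16)·P⁻¹ = [[324, 16], [−243, −16]] · [[1, 1], [−3, −4]] = [[276, 260], [−195, −179]].

[[276, 260], [−195, −179]]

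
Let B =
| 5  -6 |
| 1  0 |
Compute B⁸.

tr B = 5 and det B = 6, so the characteristic polynomial is λ² − (5)λ + (6) with roots 3 and 2.
Eigenvectors give P = [[3, 2], [1, 1]] with P⁻¹ = [[1, -2], [-1, 3]], and B = P·diag(3, 2)·P⁻¹.
Then B⁸ = P·diag(6561, 256)·P⁻¹ = [[19683, 512], [6561, 256]] · [[1, -2], [-1, 3]] = [[19171, -37830], [6305, -12354]].

[[19171, -37830], [6305, -12354]]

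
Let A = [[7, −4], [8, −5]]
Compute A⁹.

[[39367, −19684], [39368, −19685]]

tr A = 2 and det A = −3, so the characteristic polynomial is λ² − (2)λ + (−3) with roots 3 and −1.
Eigenvectors give P = [[1, −1], [1, −2]] with P⁻¹ = [[2, −1], [1, −1]], and A = P·diag(3, −1)·P⁻¹.
Then A⁹ = P·diag(19683, −1)·P⁻¹ = [[19683, 1], [19683, 2]] · [[2, −1], [1, −1]] = [[39367, −19684], [39368, −19685]].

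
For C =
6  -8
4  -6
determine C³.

tr C = 0 and det C = -4, so the characteristic polynomial is λ² − (0)λ + (-4) with roots 2 and -2.
Eigenvectors give P = [[2, 1], [1, 1]] with P⁻¹ = [[1, -1], [-1, 2]], and C = P·diag(2, -2)·P⁻¹.
Then C³ = P·diag(8, -8)·P⁻¹ = [[16, -8], [8, -8]] · [[1, -1], [-1, 2]] = [[24, -32], [16, -24]].

[[24, -32], [16, -24]]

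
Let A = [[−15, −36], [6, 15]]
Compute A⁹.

tr A = 0 and det A = −9, so the characteristic polynomial is λ² − (0)λ + (−9) with roots 3 and −3.
Eigenvectors give P = [[−2, −3], [1, 1]] with P⁻¹ = [[1, 3], [−1, −2]], and A = P·diag(3, −3)·P⁻¹.
Then A⁹ = P·diag(19683, −19683)·P⁻¹ = [[−39366, 59049], [19683, −19683]] · [[1, 3], [−1, −2]] = [[−98415, −236196], [39366, 98415]].

[[−98415, −236196], [39366, 98415]]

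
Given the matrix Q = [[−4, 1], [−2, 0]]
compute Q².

[[14, −4], [8, −2]]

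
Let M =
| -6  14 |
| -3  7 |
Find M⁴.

[[-6, 14], [-3, 7]]

M² = M (a projection; rank 1, trace 1), so M⁴ = M.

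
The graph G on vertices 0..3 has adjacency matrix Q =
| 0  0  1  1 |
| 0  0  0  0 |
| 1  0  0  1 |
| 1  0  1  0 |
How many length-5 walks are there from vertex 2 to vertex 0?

11

The number of length-5 walks from vertex 2 to vertex 0 is entry (2,0) of Q^5, where Q is the adjacency matrix.
Q^2 = [[2, 0, 1, 1], [0, 0, 0, 0], [1, 0, 2, 1], [1, 0, 1, 2]]
Q^3 = [[2, 0, 3, 3], [0, 0, 0, 0], [3, 0, 2, 3], [3, 0, 3, 2]]
Q^4 = [[6, 0, 5, 5], [0, 0, 0, 0], [5, 0, 6, 5], [5, 0, 5, 6]]
Q^5 = [[10, 0, 11, 11], [0, 0, 0, 0], [11, 0, 10, 11], [11, 0, 11, 10]]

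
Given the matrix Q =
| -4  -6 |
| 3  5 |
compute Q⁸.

[[-254, -510], [255, 511]]

tr Q = 1 and det Q = -2, so the characteristic polynomial is λ² − (1)λ + (-2) with roots -1 and 2.
Eigenvectors give P = [[-2, 1], [1, -1]] with P⁻¹ = [[-1, -1], [-1, -2]], and Q = P·diag(-1, 2)·P⁻¹.
Then Q⁸ = P·diag(1, 256)·P⁻¹ = [[-2, 256], [1, -256]] · [[-1, -1], [-1, -2]] = [[-254, -510], [255, 511]].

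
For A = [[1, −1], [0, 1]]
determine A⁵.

A = I + N where N = [[0, −1], [0, 0]] is strictly upper-triangular, so N² = 0.
(I + N)⁵ = I + 5·N = [[1, −5], [0, 1]].

[[1, −5], [0, 1]]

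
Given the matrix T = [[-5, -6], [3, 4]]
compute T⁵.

[[-65, -66], [33, 34]]

tr T = -1 and det T = -2, so the characteristic polynomial is λ² − (-1)λ + (-2) with roots 1 and -2.
Eigenvectors give P = [[-1, -2], [1, 1]] with P⁻¹ = [[1, 2], [-1, -1]], and T = P·diag(1, -2)·P⁻¹.
Then T⁵ = P·diag(1, -32)·P⁻¹ = [[-1, 64], [1, -32]] · [[1, 2], [-1, -1]] = [[-65, -66], [33, 34]].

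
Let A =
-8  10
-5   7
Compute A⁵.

tr A = -1 and det A = -6, so the characteristic polynomial is λ² − (-1)λ + (-6) with roots -3 and 2.
Eigenvectors give P = [[2, 1], [1, 1]] with P⁻¹ = [[1, -1], [-1, 2]], and A = P·diag(-3, 2)·P⁻¹.
Then A⁵ = P·diag(-243, 32)·P⁻¹ = [[-486, 32], [-243, 32]] · [[1, -1], [-1, 2]] = [[-518, 550], [-275, 307]].

[[-518, 550], [-275, 307]]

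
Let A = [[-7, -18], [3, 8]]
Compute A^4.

[[-29, -90], [15, 46]]

tr A = 1 and det A = -2, so the characteristic polynomial is λ² − (1)λ + (-2) with roots -1 and 2.
Eigenvectors give P = [[3, -2], [-1, 1]] with P⁻¹ = [[1, 2], [1, 3]], and A = P·diag(-1, 2)·P⁻¹.
Then A^4 = P·diag(1, 16)·P⁻¹ = [[3, -32], [-1, 16]] · [[1, 2], [1, 3]] = [[-29, -90], [15, 46]].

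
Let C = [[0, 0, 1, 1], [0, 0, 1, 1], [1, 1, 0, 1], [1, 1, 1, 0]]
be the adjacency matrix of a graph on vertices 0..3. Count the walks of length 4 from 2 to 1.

The number of length-4 walks from vertex 2 to vertex 1 is entry (2,1) of C⁴, where C is the adjacency matrix.
C² = [[2, 2, 1, 1], [2, 2, 1, 1], [1, 1, 3, 2], [1, 1, 2, 3]]
C³ = [[2, 2, 5, 5], [2, 2, 5, 5], [5, 5, 4, 5], [5, 5, 5, 4]]
C⁴ = [[10, 10, 9, 9], [10, 10, 9, 9], [9, 9, 15, 14], [9, 9, 14, 15]]

9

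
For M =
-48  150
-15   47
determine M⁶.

[[6714, -19950], [1995, -5921]]

tr M = -1 and det M = -6, so the characteristic polynomial is λ² − (-1)λ + (-6) with roots 2 and -3.
Eigenvectors give P = [[-3, 10], [-1, 3]] with P⁻¹ = [[3, -10], [1, -3]], and M = P·diag(2, -3)·P⁻¹.
Then M⁶ = P·diag(64, 729)·P⁻¹ = [[-192, 7290], [-64, 2187]] · [[3, -10], [1, -3]] = [[6714, -19950], [1995, -5921]].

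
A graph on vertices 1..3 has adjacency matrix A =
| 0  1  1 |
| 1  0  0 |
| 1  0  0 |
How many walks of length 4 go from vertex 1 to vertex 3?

The number of length-4 walks from vertex 1 to vertex 3 is entry (1,3) of A⁴, where A is the adjacency matrix.
A² = [[2, 0, 0], [0, 1, 1], [0, 1, 1]]
A³ = [[0, 2, 2], [2, 0, 0], [2, 0, 0]]
A⁴ = [[4, 0, 0], [0, 2, 2], [0, 2, 2]]

0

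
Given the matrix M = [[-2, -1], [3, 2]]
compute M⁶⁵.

M² = I (check: tr M = 0 and det M = -1), so M⁶⁵ = M since 65 is odd.

[[-2, -1], [3, 2]]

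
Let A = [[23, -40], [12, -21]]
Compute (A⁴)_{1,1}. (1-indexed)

tr A = 2 and det A = -3, so the characteristic polynomial is λ² − (2)λ + (-3) with roots -1 and 3.
Eigenvectors give P = [[-5, 2], [-3, 1]] with P⁻¹ = [[1, -2], [3, -5]], and A = P·diag(-1, 3)·P⁻¹.
Then A⁴ = P·diag(1, 81)·P⁻¹ = [[-5, 162], [-3, 81]] · [[1, -2], [3, -5]] = [[481, -800], [240, -399]].

481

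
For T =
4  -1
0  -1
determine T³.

T² = [[16, -3], [0, 1]]
T³ = [[64, -13], [0, -1]]

[[64, -13], [0, -1]]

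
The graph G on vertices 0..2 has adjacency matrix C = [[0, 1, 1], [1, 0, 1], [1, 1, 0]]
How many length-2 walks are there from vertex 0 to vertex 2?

1

The number of length-2 walks from vertex 0 to vertex 2 is entry (0,2) of C², where C is the adjacency matrix.
C² = [[2, 1, 1], [1, 2, 1], [1, 1, 2]]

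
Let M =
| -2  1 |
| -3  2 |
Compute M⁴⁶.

M² = I (check: tr M = 0 and det M = -1), so M⁴⁶ = I since 46 is even.

[[1, 0], [0, 1]]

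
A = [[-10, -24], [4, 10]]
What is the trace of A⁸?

512

tr A = 0 and det A = -4, so the characteristic polynomial is λ² − (0)λ + (-4) with roots 2 and -2.
Eigenvectors give P = [[-2, 3], [1, -1]] with P⁻¹ = [[1, 3], [1, 2]], and A = P·diag(2, -2)·P⁻¹.
Then A⁸ = P·diag(256, 256)·P⁻¹ = [[-512, 768], [256, -256]] · [[1, 3], [1, 2]] = [[256, 0], [0, 256]].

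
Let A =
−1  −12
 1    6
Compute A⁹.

tr A = 5 and det A = 6, so the characteristic polynomial is λ² − (5)λ + (6) with roots 3 and 2.
Eigenvectors give P = [[−3, 4], [1, −1]] with P⁻¹ = [[1, 4], [1, 3]], and A = P·diag(3, 2)·P⁻¹.
Then A⁹ = P·diag(19683, 512)·P⁻¹ = [[−59049, 2048], [19683, −512]] · [[1, 4], [1, 3]] = [[−57001, −230052], [19171, 77196]].

[[−57001, −230052], [19171, 77196]]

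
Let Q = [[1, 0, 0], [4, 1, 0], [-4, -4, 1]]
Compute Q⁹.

[[1, 0, 0], [36, 1, 0], [-612, -36, 1]]

Q = I + N where N = [[0, 0, 0], [4, 0, 0], [-4, -4, 0]] is strictly lower-triangular, so N³ = 0.
(I + N)⁹ = I + 9·N + 36·N² = [[1, 0, 0], [36, 1, 0], [-612, -36, 1]].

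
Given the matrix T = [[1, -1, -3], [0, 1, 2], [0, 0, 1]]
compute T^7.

T = I + N where N = [[0, -1, -3], [0, 0, 2], [0, 0, 0]] is strictly upper-triangular, so N^3 = 0.
(I + N)^7 = I + 7·N + 21·N^2 = [[1, -7, -63], [0, 1, 14], [0, 0, 1]].

[[1, -7, -63], [0, 1, 14], [0, 0, 1]]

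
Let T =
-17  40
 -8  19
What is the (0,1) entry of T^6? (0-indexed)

7280

tr T = 2 and det T = -3, so the characteristic polynomial is λ² − (2)λ + (-3) with roots 3 and -1.
Eigenvectors give P = [[2, 5], [1, 2]] with P⁻¹ = [[-2, 5], [1, -2]], and T = P·diag(3, -1)·P⁻¹.
Then T^6 = P·diag(729, 1)·P⁻¹ = [[1458, 5], [729, 2]] · [[-2, 5], [1, -2]] = [[-2911, 7280], [-1456, 3641]].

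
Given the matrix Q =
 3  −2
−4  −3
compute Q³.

[[51, −34], [−68, −51]]

Q² = [[17, 0], [0, 17]]
Q³ = [[51, −34], [−68, −51]]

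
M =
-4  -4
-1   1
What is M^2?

[[20, 12], [3, 5]]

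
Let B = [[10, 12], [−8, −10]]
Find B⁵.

[[160, 192], [−128, −160]]

tr B = 0 and det B = −4, so the characteristic polynomial is λ² − (0)λ + (−4) with roots −2 and 2.
Eigenvectors give P = [[−1, 3], [1, −2]] with P⁻¹ = [[2, 3], [1, 1]], and B = P·diag(−2, 2)·P⁻¹.
Then B⁵ = P·diag(−32, 32)·P⁻¹ = [[32, 96], [−32, −64]] · [[2, 3], [1, 1]] = [[160, 192], [−128, −160]].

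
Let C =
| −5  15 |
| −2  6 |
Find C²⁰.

[[−5, 15], [−2, 6]]

C² = C (a projection; rank 1, trace 1), so C²⁰ = C.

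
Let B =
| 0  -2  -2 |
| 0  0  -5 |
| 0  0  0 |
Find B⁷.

[[0, 0, 0], [0, 0, 0], [0, 0, 0]]

B is strictly triangular, hence nilpotent: B³ = 0, so B⁷ = 0.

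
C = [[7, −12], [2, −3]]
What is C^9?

tr C = 4 and det C = 3, so the characteristic polynomial is λ² − (4)λ + (3) with roots 3 and 1.
Eigenvectors give P = [[3, 2], [1, 1]] with P⁻¹ = [[1, −2], [−1, 3]], and C = P·diag(3, 1)·P⁻¹.
Then C^9 = P·diag(19683, 1)·P⁻¹ = [[59049, 2], [19683, 1]] · [[1, −2], [−1, 3]] = [[59047, −118092], [19682, −39363]].

[[59047, −118092], [19682, −39363]]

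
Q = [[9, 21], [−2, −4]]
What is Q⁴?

[[471, 1365], [−130, −374]]

tr Q = 5 and det Q = 6, so the characteristic polynomial is λ² − (5)λ + (6) with roots 2 and 3.
Eigenvectors give P = [[−3, 7], [1, −2]] with P⁻¹ = [[2, 7], [1, 3]], and Q = P·diag(2, 3)·P⁻¹.
Then Q⁴ = P·diag(16, 81)·P⁻¹ = [[−48, 567], [16, −162]] · [[2, 7], [1, 3]] = [[471, 1365], [−130, −374]].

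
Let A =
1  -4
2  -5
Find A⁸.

[[-6559, 13120], [-6560, 13121]]

tr A = -4 and det A = 3, so the characteristic polynomial is λ² − (-4)λ + (3) with roots -1 and -3.
Eigenvectors give P = [[2, -1], [1, -1]] with P⁻¹ = [[1, -1], [1, -2]], and A = P·diag(-1, -3)·P⁻¹.
Then A⁸ = P·diag(1, 6561)·P⁻¹ = [[2, -6561], [1, -6561]] · [[1, -1], [1, -2]] = [[-6559, 13120], [-6560, 13121]].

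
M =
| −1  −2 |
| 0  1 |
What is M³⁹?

[[−1, −2], [0, 1]]

M² = I (check: tr M = 0 and det M = −1), so M³⁹ = M since 39 is odd.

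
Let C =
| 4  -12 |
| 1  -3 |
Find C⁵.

C² = C (a projection; rank 1, trace 1), so C⁵ = C.

[[4, -12], [1, -3]]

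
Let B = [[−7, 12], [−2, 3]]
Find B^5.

[[−727, 1452], [−242, 483]]

tr B = −4 and det B = 3, so the characteristic polynomial is λ² − (−4)λ + (3) with roots −3 and −1.
Eigenvectors give P = [[3, 2], [1, 1]] with P⁻¹ = [[1, −2], [−1, 3]], and B = P·diag(−3, −1)·P⁻¹.
Then B^5 = P·diag(−243, −1)·P⁻¹ = [[−729, −2], [−243, −1]] · [[1, −2], [−1, 3]] = [[−727, 1452], [−242, 483]].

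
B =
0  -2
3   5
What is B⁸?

tr B = 5 and det B = 6, so the characteristic polynomial is λ² − (5)λ + (6) with roots 3 and 2.
Eigenvectors give P = [[-2, -1], [3, 1]] with P⁻¹ = [[1, 1], [-3, -2]], and B = P·diag(3, 2)·P⁻¹.
Then B⁸ = P·diag(6561, 256)·P⁻¹ = [[-13122, -256], [19683, 256]] · [[1, 1], [-3, -2]] = [[-12354, -12610], [18915, 19171]].

[[-12354, -12610], [18915, 19171]]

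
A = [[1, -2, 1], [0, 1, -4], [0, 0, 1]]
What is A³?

A = I + N where N = [[0, -2, 1], [0, 0, -4], [0, 0, 0]] is strictly upper-triangular, so N³ = 0.
(I + N)³ = I + 3·N + 3·N² = [[1, -6, 27], [0, 1, -12], [0, 0, 1]].

[[1, -6, 27], [0, 1, -12], [0, 0, 1]]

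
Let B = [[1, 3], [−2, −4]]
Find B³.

tr B = −3 and det B = 2, so the characteristic polynomial is λ² − (−3)λ + (2) with roots −2 and −1.
Eigenvectors give P = [[−1, 3], [1, −2]] with P⁻¹ = [[2, 3], [1, 1]], and B = P·diag(−2, −1)·P⁻¹.
Then B³ = P·diag(−8, −1)·P⁻¹ = [[8, −3], [−8, 2]] · [[2, 3], [1, 1]] = [[13, 21], [−14, −22]].

[[13, 21], [−14, −22]]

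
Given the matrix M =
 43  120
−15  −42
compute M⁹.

tr M = 1 and det M = −6, so the characteristic polynomial is λ² − (1)λ + (−6) with roots −2 and 3.
Eigenvectors give P = [[−8, −3], [3, 1]] with P⁻¹ = [[1, 3], [−3, −8]], and M = P·diag(−2, 3)·P⁻¹.
Then M⁹ = P·diag(−512, 19683)·P⁻¹ = [[4096, −59049], [−1536, 19683]] · [[1, 3], [−3, −8]] = [[181243, 484680], [−60585, −162072]].

[[181243, 484680], [−60585, −162072]]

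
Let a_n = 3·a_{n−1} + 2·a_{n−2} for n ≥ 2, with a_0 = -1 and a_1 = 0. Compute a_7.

-990

With companion matrix B = [[3, 2], [1, 0]], [a_n, a_{n−1}]ᵀ = B·[a_{n−1}, a_{n−2}]ᵀ, so [a_7, a_6]ᵀ = B⁶·[a_1, a_0]ᵀ.
B⁶ = [[1763, 990], [495, 278]], giving [a_7, a_6]ᵀ = [[-990], [-278]].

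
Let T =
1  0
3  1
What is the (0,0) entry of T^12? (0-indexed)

1

T = I + N where N = [[0, 0], [3, 0]] is strictly lower-triangular, so N^2 = 0.
(I + N)^12 = I + 12·N = [[1, 0], [36, 1]].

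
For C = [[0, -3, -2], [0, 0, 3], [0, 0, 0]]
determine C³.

C is strictly triangular, hence nilpotent: C³ = 0, so C³ = 0.

[[0, 0, 0], [0, 0, 0], [0, 0, 0]]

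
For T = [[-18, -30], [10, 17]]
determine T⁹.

[[-80268, -121170], [40390, 61097]]

tr T = -1 and det T = -6, so the characteristic polynomial is λ² − (-1)λ + (-6) with roots -3 and 2.
Eigenvectors give P = [[-2, -3], [1, 2]] with P⁻¹ = [[-2, -3], [1, 2]], and T = P·diag(-3, 2)·P⁻¹.
Then T⁹ = P·diag(-19683, 512)·P⁻¹ = [[39366, -1536], [-19683, 1024]] · [[-2, -3], [1, 2]] = [[-80268, -121170], [40390, 61097]].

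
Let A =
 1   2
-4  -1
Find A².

[[-7, 0], [0, -7]]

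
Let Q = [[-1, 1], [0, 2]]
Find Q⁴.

Q² = [[1, 1], [0, 4]]
Q³ = [[-1, 3], [0, 8]]
Q⁴ = [[1, 5], [0, 16]]

[[1, 5], [0, 16]]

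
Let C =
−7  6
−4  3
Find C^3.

[[−79, 78], [−52, 51]]

tr C = −4 and det C = 3, so the characteristic polynomial is λ² − (−4)λ + (3) with roots −1 and −3.
Eigenvectors give P = [[1, 3], [1, 2]] with P⁻¹ = [[−2, 3], [1, −1]], and C = P·diag(−1, −3)·P⁻¹.
Then C^3 = P·diag(−1, −27)·P⁻¹ = [[−1, −81], [−1, −54]] · [[−2, 3], [1, −1]] = [[−79, 78], [−52, 51]].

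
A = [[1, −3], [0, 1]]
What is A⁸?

[[1, −24], [0, 1]]

A = I + N where N = [[0, −3], [0, 0]] is strictly upper-triangular, so N² = 0.
(I + N)⁸ = I + 8·N = [[1, −24], [0, 1]].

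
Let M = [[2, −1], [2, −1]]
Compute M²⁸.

[[2, −1], [2, −1]]

M² = M (a projection; rank 1, trace 1), so M²⁸ = M.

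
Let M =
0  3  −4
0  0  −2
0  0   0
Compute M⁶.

[[0, 0, 0], [0, 0, 0], [0, 0, 0]]

M is strictly triangular, hence nilpotent: M³ = 0, so M⁶ = 0.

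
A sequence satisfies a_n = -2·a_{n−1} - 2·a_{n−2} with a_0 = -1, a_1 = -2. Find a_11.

With companion matrix B = [[-2, -2], [1, 0]], [a_n, a_{n−1}]ᵀ = B·[a_{n−1}, a_{n−2}]ᵀ, so [a_11, a_10]ᵀ = B¹⁰·[a_1, a_0]ᵀ.
B¹⁰ = [[32, 64], [-32, -32]], giving [a_11, a_10]ᵀ = [[-128], [96]].

-128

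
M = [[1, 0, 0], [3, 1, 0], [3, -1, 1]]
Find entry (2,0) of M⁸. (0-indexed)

M = I + N where N = [[0, 0, 0], [3, 0, 0], [3, -1, 0]] is strictly lower-triangular, so N³ = 0.
(I + N)⁸ = I + 8·N + 28·N² = [[1, 0, 0], [24, 1, 0], [-60, -8, 1]].

-60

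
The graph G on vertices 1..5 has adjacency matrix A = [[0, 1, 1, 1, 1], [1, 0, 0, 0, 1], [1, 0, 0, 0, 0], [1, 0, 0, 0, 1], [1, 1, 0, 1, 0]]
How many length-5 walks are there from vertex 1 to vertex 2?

38

The number of length-5 walks from vertex 1 to vertex 2 is entry (1,2) of A⁵, where A is the adjacency matrix.
A² = [[4, 1, 0, 1, 2], [1, 2, 1, 2, 1], [0, 1, 1, 1, 1], [1, 2, 1, 2, 1], [2, 1, 1, 1, 3]]
A³ = [[4, 6, 4, 6, 6], [6, 2, 1, 2, 5], [4, 1, 0, 1, 2], [6, 2, 1, 2, 5], [6, 5, 2, 5, 4]]
A⁴ = [[22, 10, 4, 10, 16], [10, 11, 6, 11, 10], [4, 6, 4, 6, 6], [10, 11, 6, 11, 10], [16, 10, 6, 10, 16]]
A⁵ = [[40, 38, 22, 38, 42], [38, 20, 10, 20, 32], [22, 10, 4, 10, 16], [38, 20, 10, 20, 32], [42, 32, 16, 32, 36]]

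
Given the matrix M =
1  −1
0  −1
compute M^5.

M² = I (check: tr M = 0 and det M = −1), so M^5 = M since 5 is odd.

[[1, −1], [0, −1]]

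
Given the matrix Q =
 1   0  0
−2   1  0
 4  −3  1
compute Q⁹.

[[1, 0, 0], [−18, 1, 0], [252, −27, 1]]

Q = I + N where N = [[0, 0, 0], [−2, 0, 0], [4, −3, 0]] is strictly lower-triangular, so N³ = 0.
(I + N)⁹ = I + 9·N + 36·N² = [[1, 0, 0], [−18, 1, 0], [252, −27, 1]].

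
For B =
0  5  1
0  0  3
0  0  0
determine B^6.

B is strictly triangular, hence nilpotent: B^3 = 0, so B^6 = 0.

[[0, 0, 0], [0, 0, 0], [0, 0, 0]]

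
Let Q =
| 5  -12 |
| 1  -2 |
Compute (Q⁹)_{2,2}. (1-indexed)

tr Q = 3 and det Q = 2, so the characteristic polynomial is λ² − (3)λ + (2) with roots 1 and 2.
Eigenvectors give P = [[3, 4], [1, 1]] with P⁻¹ = [[-1, 4], [1, -3]], and Q = P·diag(1, 2)·P⁻¹.
Then Q⁹ = P·diag(1, 512)·P⁻¹ = [[3, 2048], [1, 512]] · [[-1, 4], [1, -3]] = [[2045, -6132], [511, -1532]].

-1532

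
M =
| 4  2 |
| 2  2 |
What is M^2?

[[20, 12], [12, 8]]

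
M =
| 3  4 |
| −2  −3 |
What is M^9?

M² = I (check: tr M = 0 and det M = −1), so M^9 = M since 9 is odd.

[[3, 4], [−2, −3]]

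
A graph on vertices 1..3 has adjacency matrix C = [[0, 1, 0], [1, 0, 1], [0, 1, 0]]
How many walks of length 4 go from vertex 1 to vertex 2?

0

The number of length-4 walks from vertex 1 to vertex 2 is entry (1,2) of C⁴, where C is the adjacency matrix.
C² = [[1, 0, 1], [0, 2, 0], [1, 0, 1]]
C³ = [[0, 2, 0], [2, 0, 2], [0, 2, 0]]
C⁴ = [[2, 0, 2], [0, 4, 0], [2, 0, 2]]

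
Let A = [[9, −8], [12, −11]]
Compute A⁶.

tr A = −2 and det A = −3, so the characteristic polynomial is λ² − (−2)λ + (−3) with roots −3 and 1.
Eigenvectors give P = [[2, 1], [3, 1]] with P⁻¹ = [[−1, 1], [3, −2]], and A = P·diag(−3, 1)·P⁻¹.
Then A⁶ = P·diag(729, 1)·P⁻¹ = [[1458, 1], [2187, 1]] · [[−1, 1], [3, −2]] = [[−1455, 1456], [−2184, 2185]].

[[−1455, 1456], [−2184, 2185]]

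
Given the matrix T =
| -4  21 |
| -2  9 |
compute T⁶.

[[-3926, 13965], [-1330, 4719]]

tr T = 5 and det T = 6, so the characteristic polynomial is λ² − (5)λ + (6) with roots 2 and 3.
Eigenvectors give P = [[-7, -3], [-2, -1]] with P⁻¹ = [[-1, 3], [2, -7]], and T = P·diag(2, 3)·P⁻¹.
Then T⁶ = P·diag(64, 729)·P⁻¹ = [[-448, -2187], [-128, -729]] · [[-1, 3], [2, -7]] = [[-3926, 13965], [-1330, 4719]].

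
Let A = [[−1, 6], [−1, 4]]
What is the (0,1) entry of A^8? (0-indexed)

tr A = 3 and det A = 2, so the characteristic polynomial is λ² − (3)λ + (2) with roots 2 and 1.
Eigenvectors give P = [[−2, 3], [−1, 1]] with P⁻¹ = [[1, −3], [1, −2]], and A = P·diag(2, 1)·P⁻¹.
Then A^8 = P·diag(256, 1)·P⁻¹ = [[−512, 3], [−256, 1]] · [[1, −3], [1, −2]] = [[−509, 1530], [−255, 766]].

1530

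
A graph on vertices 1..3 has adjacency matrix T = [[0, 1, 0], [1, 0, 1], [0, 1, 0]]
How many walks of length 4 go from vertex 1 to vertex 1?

2

The number of length-4 walks from vertex 1 to vertex 1 is entry (1,1) of T⁴, where T is the adjacency matrix.
T² = [[1, 0, 1], [0, 2, 0], [1, 0, 1]]
T³ = [[0, 2, 0], [2, 0, 2], [0, 2, 0]]
T⁴ = [[2, 0, 2], [0, 4, 0], [2, 0, 2]]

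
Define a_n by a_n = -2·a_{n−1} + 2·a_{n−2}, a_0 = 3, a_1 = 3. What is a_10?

-5376

With companion matrix M = [[-2, 2], [1, 0]], [a_n, a_{n−1}]ᵀ = M·[a_{n−1}, a_{n−2}]ᵀ, so [a_10, a_9]ᵀ = M⁹·[a_1, a_0]ᵀ.
M⁹ = [[-6688, 4896], [2448, -1792]], giving [a_10, a_9]ᵀ = [[-5376], [1968]].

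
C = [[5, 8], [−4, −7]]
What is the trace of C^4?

tr C = −2 and det C = −3, so the characteristic polynomial is λ² − (−2)λ + (−3) with roots −3 and 1.
Eigenvectors give P = [[−1, 2], [1, −1]] with P⁻¹ = [[1, 2], [1, 1]], and C = P·diag(−3, 1)·P⁻¹.
Then C^4 = P·diag(81, 1)·P⁻¹ = [[−81, 2], [81, −1]] · [[1, 2], [1, 1]] = [[−79, −160], [80, 161]].

82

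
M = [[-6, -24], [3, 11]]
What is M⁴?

tr M = 5 and det M = 6, so the characteristic polynomial is λ² − (5)λ + (6) with roots 2 and 3.
Eigenvectors give P = [[-3, -8], [1, 3]] with P⁻¹ = [[-3, -8], [1, 3]], and M = P·diag(2, 3)·P⁻¹.
Then M⁴ = P·diag(16, 81)·P⁻¹ = [[-48, -648], [16, 243]] · [[-3, -8], [1, 3]] = [[-504, -1560], [195, 601]].

[[-504, -1560], [195, 601]]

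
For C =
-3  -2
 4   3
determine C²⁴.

[[1, 0], [0, 1]]

C² = I (check: tr C = 0 and det C = -1), so C²⁴ = I since 24 is even.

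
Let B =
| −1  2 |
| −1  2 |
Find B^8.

B² = B (a projection; rank 1, trace 1), so B^8 = B.

[[−1, 2], [−1, 2]]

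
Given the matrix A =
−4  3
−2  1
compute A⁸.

tr A = −3 and det A = 2, so the characteristic polynomial is λ² − (−3)λ + (2) with roots −2 and −1.
Eigenvectors give P = [[−3, 1], [−2, 1]] with P⁻¹ = [[−1, 1], [−2, 3]], and A = P·diag(−2, −1)·P⁻¹.
Then A⁸ = P·diag(256, 1)·P⁻¹ = [[−768, 1], [−512, 1]] · [[−1, 1], [−2, 3]] = [[766, −765], [510, −509]].

[[766, −765], [510, −509]]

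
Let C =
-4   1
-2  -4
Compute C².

[[14, -8], [16, 14]]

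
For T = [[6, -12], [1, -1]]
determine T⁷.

tr T = 5 and det T = 6, so the characteristic polynomial is λ² − (5)λ + (6) with roots 2 and 3.
Eigenvectors give P = [[3, 4], [1, 1]] with P⁻¹ = [[-1, 4], [1, -3]], and T = P·diag(2, 3)·P⁻¹.
Then T⁷ = P·diag(128, 2187)·P⁻¹ = [[384, 8748], [128, 2187]] · [[-1, 4], [1, -3]] = [[8364, -24708], [2059, -6049]].

[[8364, -24708], [2059, -6049]]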